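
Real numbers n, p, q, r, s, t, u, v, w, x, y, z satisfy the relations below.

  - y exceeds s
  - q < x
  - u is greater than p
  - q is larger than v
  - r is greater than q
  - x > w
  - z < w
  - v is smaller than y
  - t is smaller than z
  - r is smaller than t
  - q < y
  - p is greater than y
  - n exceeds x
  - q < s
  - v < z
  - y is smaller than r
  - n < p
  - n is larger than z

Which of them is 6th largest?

z

Piecing the relations together gives one ordering: v < q < s < y < r < t < z < w < x < n < p < u.
The 6th largest is z.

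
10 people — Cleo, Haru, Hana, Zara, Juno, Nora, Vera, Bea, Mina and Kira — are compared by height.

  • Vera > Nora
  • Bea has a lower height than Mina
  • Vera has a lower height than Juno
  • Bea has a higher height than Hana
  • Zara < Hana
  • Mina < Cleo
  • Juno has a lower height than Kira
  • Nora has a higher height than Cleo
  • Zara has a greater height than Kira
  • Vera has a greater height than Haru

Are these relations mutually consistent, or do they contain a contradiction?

inconsistent

Chaining the given relations yields Vera < Juno < Kira < Zara < Hana < Bea < Mina < Cleo < Nora, so Vera < Nora. But one relation states Nora < Vera. These cannot both hold.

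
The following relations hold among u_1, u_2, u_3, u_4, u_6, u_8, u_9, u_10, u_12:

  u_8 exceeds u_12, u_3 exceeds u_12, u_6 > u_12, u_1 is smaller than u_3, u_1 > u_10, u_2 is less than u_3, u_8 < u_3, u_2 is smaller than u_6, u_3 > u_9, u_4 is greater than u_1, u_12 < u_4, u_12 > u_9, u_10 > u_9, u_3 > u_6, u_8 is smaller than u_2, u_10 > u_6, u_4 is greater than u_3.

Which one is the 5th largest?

Piecing the relations together gives one ordering: u_9 < u_12 < u_8 < u_2 < u_6 < u_10 < u_1 < u_3 < u_4.
The 5th largest is u_6.

u_6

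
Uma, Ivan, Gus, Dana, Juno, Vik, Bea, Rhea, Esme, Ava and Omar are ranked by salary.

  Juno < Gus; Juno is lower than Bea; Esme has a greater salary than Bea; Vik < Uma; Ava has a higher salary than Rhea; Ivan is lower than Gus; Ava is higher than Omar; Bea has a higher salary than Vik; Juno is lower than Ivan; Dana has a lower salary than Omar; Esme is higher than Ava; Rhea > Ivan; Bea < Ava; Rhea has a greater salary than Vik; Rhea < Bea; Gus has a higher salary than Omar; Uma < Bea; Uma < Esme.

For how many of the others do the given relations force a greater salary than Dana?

Directly above Dana: Omar.
One step further: Ava, Gus (3 so far).
One step further: Esme (4 so far).
Nothing else is reachable above Dana; 4 in all.

4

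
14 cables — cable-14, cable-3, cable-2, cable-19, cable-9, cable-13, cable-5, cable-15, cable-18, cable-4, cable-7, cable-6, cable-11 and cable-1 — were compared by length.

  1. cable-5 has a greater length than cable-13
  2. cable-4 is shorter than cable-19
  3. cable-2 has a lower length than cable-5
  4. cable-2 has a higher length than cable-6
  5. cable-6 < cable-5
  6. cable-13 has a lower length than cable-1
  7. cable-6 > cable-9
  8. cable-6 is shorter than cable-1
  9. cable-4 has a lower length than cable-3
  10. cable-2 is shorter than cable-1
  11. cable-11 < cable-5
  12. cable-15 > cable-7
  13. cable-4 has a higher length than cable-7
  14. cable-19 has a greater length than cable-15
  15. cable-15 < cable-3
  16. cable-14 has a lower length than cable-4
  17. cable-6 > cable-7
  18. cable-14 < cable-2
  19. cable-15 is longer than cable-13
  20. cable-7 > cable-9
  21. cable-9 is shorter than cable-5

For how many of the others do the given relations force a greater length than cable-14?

The elements the relations force above cable-14 are cable-2, cable-1, cable-5, cable-4, cable-19, cable-3 — no chain reaches any other.
That is 6.

6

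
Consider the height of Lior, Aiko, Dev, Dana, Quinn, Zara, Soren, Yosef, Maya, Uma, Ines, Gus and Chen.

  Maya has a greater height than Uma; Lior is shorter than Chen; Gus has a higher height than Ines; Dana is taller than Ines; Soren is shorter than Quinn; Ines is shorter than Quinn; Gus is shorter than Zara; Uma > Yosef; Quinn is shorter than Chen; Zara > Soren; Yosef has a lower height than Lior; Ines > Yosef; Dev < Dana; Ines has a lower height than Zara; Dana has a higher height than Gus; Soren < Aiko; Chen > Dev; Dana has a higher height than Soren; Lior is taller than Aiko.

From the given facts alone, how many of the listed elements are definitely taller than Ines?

5

The elements the relations force above Ines are Gus, Quinn, Chen, Dana, Zara — no chain reaches any other.
That is 5.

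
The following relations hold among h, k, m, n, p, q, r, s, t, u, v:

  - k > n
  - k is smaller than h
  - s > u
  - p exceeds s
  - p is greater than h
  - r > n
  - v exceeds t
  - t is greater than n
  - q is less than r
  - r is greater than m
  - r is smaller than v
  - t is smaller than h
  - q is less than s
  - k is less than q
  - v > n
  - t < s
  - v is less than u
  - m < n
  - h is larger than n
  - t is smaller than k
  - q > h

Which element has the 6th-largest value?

q

Piecing the relations together gives one ordering: m < n < t < k < h < q < r < v < u < s < p.
Counting 6 from the largest end gives q.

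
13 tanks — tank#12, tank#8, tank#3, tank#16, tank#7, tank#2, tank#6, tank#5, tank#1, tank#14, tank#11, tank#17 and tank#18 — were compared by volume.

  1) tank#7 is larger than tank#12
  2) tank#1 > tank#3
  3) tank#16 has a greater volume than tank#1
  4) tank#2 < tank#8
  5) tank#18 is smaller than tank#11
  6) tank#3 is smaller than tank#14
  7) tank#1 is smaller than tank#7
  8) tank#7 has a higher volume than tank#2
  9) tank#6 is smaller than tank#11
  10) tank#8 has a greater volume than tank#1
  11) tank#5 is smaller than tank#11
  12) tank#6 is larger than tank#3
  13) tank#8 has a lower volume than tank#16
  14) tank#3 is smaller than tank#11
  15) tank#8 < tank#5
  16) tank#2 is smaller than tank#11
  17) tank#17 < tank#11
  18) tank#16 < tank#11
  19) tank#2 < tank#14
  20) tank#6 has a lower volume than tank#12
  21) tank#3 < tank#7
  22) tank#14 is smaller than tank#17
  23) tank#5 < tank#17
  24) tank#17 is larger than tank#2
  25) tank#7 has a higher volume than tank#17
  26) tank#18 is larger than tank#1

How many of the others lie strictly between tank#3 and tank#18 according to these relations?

The relations place tank#3 below tank#18. An element lies strictly between them when it is forced above tank#3 and also forced below tank#18.
Above tank#3: {tank#1, tank#6, tank#8, tank#12, tank#16, tank#14, tank#5, tank#17, tank#11, tank#7}. Below tank#18: {tank#1}.
Intersection: {tank#1} — 1.

1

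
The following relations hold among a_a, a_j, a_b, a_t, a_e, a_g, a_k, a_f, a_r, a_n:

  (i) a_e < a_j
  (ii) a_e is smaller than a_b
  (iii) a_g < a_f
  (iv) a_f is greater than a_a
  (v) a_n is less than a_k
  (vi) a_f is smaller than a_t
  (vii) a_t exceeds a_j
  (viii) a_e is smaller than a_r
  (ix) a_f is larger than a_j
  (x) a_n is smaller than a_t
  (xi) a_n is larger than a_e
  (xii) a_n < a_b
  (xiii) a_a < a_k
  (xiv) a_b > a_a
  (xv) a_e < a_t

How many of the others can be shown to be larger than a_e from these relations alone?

7

The elements the relations force above a_e are a_n, a_j, a_r, a_b, a_k, a_f, a_t — no chain reaches any other.
That is 7.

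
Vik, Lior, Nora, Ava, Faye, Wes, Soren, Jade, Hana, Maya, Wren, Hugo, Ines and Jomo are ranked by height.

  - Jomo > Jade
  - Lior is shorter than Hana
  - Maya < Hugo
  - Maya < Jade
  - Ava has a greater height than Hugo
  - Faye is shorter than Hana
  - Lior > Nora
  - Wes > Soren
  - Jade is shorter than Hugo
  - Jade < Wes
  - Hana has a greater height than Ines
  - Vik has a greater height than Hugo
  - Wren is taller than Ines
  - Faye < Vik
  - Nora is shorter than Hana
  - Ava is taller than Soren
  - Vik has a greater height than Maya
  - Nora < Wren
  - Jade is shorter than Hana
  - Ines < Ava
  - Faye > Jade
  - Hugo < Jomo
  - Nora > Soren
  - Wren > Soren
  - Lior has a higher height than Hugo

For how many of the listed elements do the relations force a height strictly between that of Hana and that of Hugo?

Chaining upward from Hugo reaches: Lior, Vik, Jomo, Ava.
Chaining downward from Hana reaches: Maya, Jade, Faye, Ines, Soren, Nora, Lior.
Strictly between Hugo and Hana are those in both lists: Lior — 1 element.

1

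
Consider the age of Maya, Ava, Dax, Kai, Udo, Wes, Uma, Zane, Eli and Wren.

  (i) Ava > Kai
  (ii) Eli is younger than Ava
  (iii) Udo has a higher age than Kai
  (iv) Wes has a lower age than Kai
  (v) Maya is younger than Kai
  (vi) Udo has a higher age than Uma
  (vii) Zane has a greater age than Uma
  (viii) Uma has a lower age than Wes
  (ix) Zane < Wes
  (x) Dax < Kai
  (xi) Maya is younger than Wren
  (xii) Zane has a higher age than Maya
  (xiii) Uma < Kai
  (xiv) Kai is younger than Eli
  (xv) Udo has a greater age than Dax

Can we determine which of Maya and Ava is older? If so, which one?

Ava

Maya < Zane and Zane < Wes give Maya < Wes.
Then Wes < Kai extends the chain to Kai.
With Kai < Eli: Maya < Zane < Wes < Kai < Eli.
With Eli < Ava: Maya < Zane < Wes < Kai < Eli < Ava.
So Ava is older.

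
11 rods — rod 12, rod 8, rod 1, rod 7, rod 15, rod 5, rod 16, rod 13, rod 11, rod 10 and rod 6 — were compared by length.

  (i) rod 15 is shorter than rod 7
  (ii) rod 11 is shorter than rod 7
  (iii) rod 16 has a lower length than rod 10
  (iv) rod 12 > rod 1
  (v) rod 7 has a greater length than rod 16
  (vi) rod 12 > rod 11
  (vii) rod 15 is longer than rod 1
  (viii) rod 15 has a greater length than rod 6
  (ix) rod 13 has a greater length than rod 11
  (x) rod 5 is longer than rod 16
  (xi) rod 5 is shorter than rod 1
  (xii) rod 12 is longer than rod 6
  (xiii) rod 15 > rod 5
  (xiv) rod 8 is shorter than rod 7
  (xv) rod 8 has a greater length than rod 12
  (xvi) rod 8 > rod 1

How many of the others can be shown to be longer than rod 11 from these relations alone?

4

Directly above rod 11: rod 12, rod 13, rod 7.
One step further: rod 8 (4 so far).
Nothing else is reachable above rod 11; 4 in all.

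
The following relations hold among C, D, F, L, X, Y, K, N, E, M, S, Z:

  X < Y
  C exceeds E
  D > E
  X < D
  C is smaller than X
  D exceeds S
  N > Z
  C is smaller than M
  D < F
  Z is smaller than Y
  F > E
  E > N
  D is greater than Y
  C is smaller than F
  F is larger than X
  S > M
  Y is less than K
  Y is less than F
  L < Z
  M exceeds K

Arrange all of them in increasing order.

Nothing is placed below L, so it is least; from there L < Z; Z < N; N < E; E < C; C < X; X < Y; Y < K; K < M; M < S; S < D; D < F, each given directly.

L < Z < N < E < C < X < Y < K < M < S < D < F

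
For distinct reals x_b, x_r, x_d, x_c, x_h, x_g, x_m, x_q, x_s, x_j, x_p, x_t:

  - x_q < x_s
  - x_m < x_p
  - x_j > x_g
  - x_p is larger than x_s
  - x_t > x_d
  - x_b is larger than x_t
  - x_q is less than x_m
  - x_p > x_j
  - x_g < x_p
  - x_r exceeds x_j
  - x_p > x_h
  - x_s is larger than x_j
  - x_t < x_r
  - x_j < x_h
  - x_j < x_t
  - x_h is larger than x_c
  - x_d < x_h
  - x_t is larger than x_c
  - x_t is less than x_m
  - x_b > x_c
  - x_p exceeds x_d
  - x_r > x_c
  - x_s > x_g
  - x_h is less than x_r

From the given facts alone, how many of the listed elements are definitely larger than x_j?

7

From x_j the given relations immediately reach x_t, x_h, x_s, x_p, x_r.
From those, x_m, x_b — 7 in total.
Nothing else is reachable above x_j; 7 in all.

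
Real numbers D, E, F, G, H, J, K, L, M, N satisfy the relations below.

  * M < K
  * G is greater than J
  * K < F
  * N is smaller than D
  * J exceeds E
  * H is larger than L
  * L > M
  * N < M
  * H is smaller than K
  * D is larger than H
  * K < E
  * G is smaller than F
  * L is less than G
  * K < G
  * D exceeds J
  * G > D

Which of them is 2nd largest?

G

The consecutive relations fix a unique order: N < M < L < H < K < E < J < D < G < F.
The 2nd largest is G.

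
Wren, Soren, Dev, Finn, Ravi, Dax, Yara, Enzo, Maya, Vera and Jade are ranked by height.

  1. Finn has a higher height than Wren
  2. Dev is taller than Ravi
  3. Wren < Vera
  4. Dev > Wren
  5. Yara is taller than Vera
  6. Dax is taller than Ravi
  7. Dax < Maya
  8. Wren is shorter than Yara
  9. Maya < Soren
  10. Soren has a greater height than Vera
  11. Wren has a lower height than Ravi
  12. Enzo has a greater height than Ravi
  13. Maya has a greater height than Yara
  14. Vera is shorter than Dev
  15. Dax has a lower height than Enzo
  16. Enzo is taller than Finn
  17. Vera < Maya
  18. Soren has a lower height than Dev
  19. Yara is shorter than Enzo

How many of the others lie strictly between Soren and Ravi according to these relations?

2

Chaining upward from Ravi reaches: Dax, Enzo, Maya, Dev.
Chaining downward from Soren reaches: Wren, Vera, Dax, Yara, Maya.
Strictly between Ravi and Soren are those in both lists: Dax, Maya — 2 elements.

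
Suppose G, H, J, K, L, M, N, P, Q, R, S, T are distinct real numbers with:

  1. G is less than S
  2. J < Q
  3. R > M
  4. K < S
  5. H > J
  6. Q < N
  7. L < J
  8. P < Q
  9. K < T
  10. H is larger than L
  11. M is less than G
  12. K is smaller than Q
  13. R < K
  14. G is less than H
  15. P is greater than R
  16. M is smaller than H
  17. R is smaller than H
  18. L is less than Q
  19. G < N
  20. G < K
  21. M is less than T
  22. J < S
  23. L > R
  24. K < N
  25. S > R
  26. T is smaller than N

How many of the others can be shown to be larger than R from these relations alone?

The elements the relations force above R are K, L, J, T, H, S, P, Q, N — no chain reaches any other.
That is 9.

9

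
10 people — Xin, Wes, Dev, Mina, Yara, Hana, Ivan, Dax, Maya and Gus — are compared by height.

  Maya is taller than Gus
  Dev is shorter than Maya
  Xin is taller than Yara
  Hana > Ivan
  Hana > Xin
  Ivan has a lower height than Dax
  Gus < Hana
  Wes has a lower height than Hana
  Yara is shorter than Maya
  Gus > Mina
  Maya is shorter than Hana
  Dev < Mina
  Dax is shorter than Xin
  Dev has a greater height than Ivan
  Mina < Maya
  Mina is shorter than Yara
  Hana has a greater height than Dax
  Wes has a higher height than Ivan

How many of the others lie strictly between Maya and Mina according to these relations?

2

Chaining upward from Mina reaches: Gus, Yara, Xin, Hana.
Chaining downward from Maya reaches: Ivan, Dev, Gus, Yara.
Strictly between Mina and Maya are those in both lists: Gus, Yara — 2 elements.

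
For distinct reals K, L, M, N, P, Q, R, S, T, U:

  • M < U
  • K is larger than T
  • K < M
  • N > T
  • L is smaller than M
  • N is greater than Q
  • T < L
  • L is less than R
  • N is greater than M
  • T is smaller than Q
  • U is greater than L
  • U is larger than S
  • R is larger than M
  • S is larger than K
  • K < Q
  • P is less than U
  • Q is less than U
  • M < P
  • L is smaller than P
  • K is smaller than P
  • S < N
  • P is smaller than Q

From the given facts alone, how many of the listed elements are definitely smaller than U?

7

From U the given relations immediately reach L, M, S, P, Q.
From those, T, K — 7 in total.
Nothing else is reachable below U; 7 in all.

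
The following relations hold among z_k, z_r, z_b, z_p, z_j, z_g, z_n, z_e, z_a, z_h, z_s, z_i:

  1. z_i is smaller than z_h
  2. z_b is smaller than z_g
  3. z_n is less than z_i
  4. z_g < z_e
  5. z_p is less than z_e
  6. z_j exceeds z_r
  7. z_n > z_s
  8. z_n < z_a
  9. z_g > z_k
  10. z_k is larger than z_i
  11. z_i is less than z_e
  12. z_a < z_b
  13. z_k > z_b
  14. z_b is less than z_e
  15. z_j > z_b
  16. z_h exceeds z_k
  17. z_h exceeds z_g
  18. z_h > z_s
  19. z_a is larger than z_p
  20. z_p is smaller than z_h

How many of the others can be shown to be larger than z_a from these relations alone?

6

Directly above z_a: z_b.
One step further: z_k, z_g, z_e, z_j (5 so far).
One step further: z_h (6 so far).
Nothing else is reachable above z_a; 6 in all.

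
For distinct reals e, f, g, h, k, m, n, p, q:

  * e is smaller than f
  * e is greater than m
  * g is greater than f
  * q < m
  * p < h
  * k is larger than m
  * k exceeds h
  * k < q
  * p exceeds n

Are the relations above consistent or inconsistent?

inconsistent

We have m < k stated directly, yet also k < q < m by chaining the others — so k < m. Contradiction.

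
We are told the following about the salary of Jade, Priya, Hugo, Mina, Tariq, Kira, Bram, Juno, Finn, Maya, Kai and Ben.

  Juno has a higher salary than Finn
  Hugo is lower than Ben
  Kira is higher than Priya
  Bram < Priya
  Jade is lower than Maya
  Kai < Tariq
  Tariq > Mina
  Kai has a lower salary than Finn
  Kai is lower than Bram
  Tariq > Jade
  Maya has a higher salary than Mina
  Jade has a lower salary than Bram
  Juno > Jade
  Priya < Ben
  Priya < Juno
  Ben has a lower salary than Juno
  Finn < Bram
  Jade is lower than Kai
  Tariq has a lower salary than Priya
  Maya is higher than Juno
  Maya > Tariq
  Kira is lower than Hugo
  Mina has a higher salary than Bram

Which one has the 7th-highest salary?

Tariq

Piecing the relations together gives one ordering: Jade < Kai < Finn < Bram < Mina < Tariq < Priya < Kira < Hugo < Ben < Juno < Maya.
Counting 7 from the largest end gives Tariq.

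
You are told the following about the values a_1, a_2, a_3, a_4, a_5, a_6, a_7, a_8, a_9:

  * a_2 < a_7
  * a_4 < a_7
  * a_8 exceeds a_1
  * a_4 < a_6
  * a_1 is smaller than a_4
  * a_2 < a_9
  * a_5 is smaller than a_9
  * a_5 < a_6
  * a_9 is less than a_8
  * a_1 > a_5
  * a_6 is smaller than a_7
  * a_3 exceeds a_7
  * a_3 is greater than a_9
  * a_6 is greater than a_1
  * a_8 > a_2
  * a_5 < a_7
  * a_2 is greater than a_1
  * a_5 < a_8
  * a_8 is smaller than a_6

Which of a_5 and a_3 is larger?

a_5 < a_1 and a_1 < a_2 give a_5 < a_2.
With a_2 < a_9: a_5 < a_1 < a_2 < a_9.
Then a_9 < a_8 extends the chain to a_8.
Then a_8 < a_6 extends the chain to a_6.
Then a_6 < a_7 extends the chain to a_7.
With a_7 < a_3: a_5 < a_1 < a_2 < a_9 < a_8 < a_6 < a_7 < a_3.
So a_5 < a_3; a_3 is the larger of the two.

a_3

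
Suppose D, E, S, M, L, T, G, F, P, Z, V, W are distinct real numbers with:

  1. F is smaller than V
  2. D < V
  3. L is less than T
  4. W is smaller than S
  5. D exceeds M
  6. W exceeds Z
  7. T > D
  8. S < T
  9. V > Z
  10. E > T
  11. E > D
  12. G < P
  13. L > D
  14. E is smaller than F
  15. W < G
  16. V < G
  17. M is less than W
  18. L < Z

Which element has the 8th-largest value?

W

Chaining the given pairs: M < D < L < Z < W < S < T < E < F < V < G < P.
The 8th largest is W.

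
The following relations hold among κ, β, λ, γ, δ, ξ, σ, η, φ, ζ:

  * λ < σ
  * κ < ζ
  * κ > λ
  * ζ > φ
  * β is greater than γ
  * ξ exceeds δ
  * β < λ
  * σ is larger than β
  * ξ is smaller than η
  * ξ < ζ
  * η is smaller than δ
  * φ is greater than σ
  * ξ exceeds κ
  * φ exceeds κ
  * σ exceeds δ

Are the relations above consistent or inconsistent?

inconsistent

Chaining the given relations yields ξ < η < δ, so ξ < δ. But one relation states δ < ξ. These cannot both hold.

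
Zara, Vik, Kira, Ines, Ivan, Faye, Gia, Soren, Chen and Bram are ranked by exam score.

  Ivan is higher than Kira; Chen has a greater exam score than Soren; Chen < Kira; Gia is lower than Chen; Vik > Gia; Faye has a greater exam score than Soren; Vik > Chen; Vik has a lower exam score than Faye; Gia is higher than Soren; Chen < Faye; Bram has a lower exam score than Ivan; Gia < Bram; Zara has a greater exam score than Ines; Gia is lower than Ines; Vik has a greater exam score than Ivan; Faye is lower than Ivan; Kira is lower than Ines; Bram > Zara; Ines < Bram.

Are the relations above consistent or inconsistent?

inconsistent

We have Faye < Ivan stated directly, yet also Ivan < Vik < Faye by chaining the others — so Ivan < Faye. Contradiction.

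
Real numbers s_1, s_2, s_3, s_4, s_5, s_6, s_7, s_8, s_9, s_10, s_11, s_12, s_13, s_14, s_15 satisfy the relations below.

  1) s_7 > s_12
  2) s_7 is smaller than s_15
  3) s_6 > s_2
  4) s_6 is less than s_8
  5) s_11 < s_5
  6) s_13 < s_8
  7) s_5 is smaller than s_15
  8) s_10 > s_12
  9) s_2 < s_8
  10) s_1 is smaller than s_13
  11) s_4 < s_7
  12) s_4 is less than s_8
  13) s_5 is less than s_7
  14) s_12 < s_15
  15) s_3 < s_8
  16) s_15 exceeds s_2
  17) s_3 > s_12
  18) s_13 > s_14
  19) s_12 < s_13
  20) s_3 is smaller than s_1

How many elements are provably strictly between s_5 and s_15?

The relations place s_5 below s_15. An element lies strictly between them when it is forced above s_5 and also forced below s_15.
Above s_5: {s_7}. Below s_15: {s_12, s_2, s_4, s_11, s_7}.
Intersection: {s_7} — 1.

1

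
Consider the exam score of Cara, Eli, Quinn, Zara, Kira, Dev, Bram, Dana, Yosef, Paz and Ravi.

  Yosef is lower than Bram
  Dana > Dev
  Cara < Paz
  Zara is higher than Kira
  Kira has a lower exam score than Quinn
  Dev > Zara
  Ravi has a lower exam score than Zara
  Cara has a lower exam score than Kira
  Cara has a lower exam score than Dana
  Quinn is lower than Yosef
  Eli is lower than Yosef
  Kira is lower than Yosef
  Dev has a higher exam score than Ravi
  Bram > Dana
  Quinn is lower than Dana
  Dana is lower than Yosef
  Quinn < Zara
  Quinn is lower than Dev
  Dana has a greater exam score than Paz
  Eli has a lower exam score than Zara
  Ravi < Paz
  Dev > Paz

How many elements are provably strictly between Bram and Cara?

7

Chaining upward from Cara reaches: Kira, Paz, Quinn, Zara, Dev, Dana, Yosef.
Chaining downward from Bram reaches: Eli, Kira, Ravi, Paz, Quinn, Zara, Dev, Dana, Yosef.
Strictly between Cara and Bram are those in both lists: Kira, Paz, Quinn, Zara, Dev, Dana, Yosef — 7 elements.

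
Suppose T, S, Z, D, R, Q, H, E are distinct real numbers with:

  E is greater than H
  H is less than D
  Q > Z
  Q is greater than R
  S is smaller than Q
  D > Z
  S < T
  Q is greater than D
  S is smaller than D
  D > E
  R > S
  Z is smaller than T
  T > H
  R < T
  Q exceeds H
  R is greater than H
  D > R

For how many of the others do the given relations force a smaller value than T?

Directly below T: S, Z, H, R.
Nothing else is reachable below T; 4 in all.

4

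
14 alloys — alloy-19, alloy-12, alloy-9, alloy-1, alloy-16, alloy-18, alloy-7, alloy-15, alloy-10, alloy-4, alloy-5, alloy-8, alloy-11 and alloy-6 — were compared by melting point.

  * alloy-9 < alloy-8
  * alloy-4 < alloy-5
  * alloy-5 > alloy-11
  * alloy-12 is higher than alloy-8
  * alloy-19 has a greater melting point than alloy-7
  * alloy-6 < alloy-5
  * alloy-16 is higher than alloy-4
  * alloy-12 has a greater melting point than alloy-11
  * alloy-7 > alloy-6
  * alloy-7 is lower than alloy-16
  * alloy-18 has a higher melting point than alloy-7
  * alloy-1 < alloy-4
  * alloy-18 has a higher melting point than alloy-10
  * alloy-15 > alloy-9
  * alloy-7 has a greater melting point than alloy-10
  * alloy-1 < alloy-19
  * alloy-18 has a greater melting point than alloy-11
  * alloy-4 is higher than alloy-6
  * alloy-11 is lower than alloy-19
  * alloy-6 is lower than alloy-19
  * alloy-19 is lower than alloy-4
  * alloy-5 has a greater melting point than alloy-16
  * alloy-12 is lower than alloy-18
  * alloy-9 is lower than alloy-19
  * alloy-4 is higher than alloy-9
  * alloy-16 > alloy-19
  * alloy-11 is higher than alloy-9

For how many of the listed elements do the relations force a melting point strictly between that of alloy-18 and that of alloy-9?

3

Chaining upward from alloy-9 reaches: alloy-15, alloy-11, alloy-19, alloy-4, alloy-8, alloy-16, alloy-12, alloy-5.
Chaining downward from alloy-18 reaches: alloy-6, alloy-10, alloy-7, alloy-11, alloy-8, alloy-12.
Strictly between alloy-9 and alloy-18 are those in both lists: alloy-11, alloy-8, alloy-12 — 3 elements.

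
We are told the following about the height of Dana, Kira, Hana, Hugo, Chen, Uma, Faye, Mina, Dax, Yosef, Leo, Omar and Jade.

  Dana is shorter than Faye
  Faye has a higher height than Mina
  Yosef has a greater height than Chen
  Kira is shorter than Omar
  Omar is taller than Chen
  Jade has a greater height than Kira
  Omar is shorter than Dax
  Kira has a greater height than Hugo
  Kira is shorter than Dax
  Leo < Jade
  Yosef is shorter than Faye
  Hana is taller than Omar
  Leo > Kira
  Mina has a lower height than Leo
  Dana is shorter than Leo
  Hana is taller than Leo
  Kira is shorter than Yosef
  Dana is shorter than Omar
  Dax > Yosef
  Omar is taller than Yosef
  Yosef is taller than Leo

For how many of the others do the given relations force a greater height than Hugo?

The elements the relations force above Hugo are Kira, Leo, Yosef, Faye, Jade, Omar, Hana, Dax — no chain reaches any other.
That is 8.

8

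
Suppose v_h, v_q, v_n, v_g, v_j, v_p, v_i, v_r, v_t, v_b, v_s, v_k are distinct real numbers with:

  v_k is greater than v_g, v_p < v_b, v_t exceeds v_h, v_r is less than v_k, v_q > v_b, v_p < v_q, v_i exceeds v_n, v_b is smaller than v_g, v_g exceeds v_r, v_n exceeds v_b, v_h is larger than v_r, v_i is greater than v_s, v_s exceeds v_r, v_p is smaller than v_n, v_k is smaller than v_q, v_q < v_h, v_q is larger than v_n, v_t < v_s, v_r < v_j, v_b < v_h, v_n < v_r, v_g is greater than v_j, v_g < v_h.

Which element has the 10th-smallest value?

v_t

Chaining the given pairs: v_p < v_b < v_n < v_r < v_j < v_g < v_k < v_q < v_h < v_t < v_s < v_i.
Counting 10 from the smallest end gives v_t.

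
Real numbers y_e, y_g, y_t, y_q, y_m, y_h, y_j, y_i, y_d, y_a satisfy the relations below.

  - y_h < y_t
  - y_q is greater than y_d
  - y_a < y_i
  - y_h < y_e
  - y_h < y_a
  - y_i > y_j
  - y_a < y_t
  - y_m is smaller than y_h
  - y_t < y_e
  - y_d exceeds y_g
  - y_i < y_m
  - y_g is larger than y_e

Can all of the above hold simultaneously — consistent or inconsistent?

We have y_a < y_i stated directly, yet also y_i < y_m < y_h < y_a by chaining the others — so y_i < y_a. Contradiction.

inconsistent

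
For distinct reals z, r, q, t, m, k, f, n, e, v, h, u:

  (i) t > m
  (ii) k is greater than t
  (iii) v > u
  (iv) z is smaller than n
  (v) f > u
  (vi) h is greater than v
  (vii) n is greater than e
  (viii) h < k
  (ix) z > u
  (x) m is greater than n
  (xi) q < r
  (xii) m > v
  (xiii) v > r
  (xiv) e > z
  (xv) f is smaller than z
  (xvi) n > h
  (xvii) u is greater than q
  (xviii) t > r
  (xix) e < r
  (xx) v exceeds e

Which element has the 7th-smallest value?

Chaining the given pairs: q < u < f < z < e < r < v < h < n < m < t < k.
The 7th smallest is v.

v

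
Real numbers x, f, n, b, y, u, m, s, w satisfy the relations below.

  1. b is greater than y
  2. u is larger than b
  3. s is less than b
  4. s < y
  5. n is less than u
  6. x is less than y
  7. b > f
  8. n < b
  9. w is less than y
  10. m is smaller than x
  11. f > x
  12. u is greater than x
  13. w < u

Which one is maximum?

u

Chaining downward from u: directly below it, n, w, x, b; then s, m, f, y.
That covers every other element, and nothing is given above u, so u is the maximum.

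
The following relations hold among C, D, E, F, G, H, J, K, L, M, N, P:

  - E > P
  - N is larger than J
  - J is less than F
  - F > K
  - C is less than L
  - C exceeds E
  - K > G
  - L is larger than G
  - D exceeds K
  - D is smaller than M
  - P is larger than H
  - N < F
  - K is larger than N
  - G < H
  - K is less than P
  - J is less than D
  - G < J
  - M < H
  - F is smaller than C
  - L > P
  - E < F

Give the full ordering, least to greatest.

G < J < N < K < D < M < H < P < E < F < C < L

The consecutive links are each given: G < J; J < N; N < K; K < D; D < M; M < H; H < P; P < E; E < F; F < C; C < L.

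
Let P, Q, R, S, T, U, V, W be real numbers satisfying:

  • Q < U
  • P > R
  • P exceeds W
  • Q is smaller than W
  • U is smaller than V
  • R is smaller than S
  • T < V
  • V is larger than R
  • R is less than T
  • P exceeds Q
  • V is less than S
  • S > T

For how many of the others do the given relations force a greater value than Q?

5

From Q the given relations immediately reach W, U, P.
From those, V — 4 in total.
From those, S — 5 in total.
Nothing else is reachable above Q; 5 in all.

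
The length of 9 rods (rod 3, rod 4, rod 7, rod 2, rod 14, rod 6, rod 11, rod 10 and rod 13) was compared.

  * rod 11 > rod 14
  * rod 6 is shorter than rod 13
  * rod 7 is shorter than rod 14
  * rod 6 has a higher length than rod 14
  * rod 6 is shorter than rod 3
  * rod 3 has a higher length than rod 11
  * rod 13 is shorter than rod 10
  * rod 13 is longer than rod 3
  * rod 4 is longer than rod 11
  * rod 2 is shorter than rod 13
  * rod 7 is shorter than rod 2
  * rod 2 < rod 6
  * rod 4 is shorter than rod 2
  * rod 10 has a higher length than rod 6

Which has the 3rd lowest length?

rod 11

The consecutive relations fix a unique order: rod 7 < rod 14 < rod 11 < rod 4 < rod 2 < rod 6 < rod 3 < rod 13 < rod 10.
The 3rd smallest is rod 11.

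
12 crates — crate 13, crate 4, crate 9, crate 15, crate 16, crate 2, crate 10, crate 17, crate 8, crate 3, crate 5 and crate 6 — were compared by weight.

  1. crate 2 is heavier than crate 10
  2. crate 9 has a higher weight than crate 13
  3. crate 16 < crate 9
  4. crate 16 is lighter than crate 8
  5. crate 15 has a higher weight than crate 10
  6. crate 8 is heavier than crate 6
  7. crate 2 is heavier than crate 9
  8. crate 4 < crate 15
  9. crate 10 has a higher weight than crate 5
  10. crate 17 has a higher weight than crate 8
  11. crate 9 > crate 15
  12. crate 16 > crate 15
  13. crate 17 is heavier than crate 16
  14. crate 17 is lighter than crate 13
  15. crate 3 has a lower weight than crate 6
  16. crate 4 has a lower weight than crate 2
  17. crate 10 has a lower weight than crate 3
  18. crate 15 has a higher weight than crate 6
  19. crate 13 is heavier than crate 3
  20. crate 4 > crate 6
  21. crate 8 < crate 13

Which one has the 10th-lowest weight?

Chaining the given pairs: crate 5 < crate 10 < crate 3 < crate 6 < crate 4 < crate 15 < crate 16 < crate 8 < crate 17 < crate 13 < crate 9 < crate 2.
The 10th smallest is crate 13.

crate 13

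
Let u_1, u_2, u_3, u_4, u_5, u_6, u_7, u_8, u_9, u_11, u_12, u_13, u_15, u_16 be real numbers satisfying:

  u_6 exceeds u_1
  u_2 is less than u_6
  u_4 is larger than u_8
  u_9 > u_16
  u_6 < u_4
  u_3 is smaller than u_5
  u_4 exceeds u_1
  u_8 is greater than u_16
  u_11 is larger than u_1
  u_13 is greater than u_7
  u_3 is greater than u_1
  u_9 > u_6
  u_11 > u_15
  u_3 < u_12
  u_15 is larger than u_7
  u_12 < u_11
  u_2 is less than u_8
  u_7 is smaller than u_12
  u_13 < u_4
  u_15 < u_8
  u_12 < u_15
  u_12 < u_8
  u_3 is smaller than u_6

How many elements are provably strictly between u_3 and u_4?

4

Chaining upward from u_3 reaches: u_6, u_5, u_12, u_15, u_11, u_9, u_8.
Chaining downward from u_4 reaches: u_7, u_2, u_13, u_1, u_6, u_16, u_12, u_15, u_8.
Strictly between u_3 and u_4 are those in both lists: u_6, u_12, u_15, u_8 — 4 elements.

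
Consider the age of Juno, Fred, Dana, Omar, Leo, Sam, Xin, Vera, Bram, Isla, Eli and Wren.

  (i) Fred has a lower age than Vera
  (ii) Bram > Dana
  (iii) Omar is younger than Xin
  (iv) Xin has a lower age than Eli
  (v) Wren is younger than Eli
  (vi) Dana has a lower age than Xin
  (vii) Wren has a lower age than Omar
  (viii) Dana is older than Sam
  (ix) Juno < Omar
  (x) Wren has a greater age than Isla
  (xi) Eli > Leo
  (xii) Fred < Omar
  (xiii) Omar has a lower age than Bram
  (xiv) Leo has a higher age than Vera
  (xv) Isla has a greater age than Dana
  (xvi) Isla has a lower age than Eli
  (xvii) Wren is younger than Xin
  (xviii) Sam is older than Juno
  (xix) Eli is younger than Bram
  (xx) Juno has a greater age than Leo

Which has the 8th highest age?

Chaining the given pairs: Fred < Vera < Leo < Juno < Sam < Dana < Isla < Wren < Omar < Xin < Eli < Bram.
The 8th largest is Sam.

Sam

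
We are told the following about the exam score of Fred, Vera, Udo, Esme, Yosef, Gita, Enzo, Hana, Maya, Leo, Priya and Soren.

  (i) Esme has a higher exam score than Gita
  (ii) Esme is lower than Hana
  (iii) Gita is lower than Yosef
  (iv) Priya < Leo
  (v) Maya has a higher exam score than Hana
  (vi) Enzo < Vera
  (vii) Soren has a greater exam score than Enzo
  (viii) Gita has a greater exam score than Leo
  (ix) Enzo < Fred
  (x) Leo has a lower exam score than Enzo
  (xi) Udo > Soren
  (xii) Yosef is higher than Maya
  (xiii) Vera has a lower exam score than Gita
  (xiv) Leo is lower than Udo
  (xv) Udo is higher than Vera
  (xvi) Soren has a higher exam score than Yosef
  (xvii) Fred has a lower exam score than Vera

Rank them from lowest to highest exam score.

Nothing is placed below Priya, so it is least; from there Priya < Leo; Leo < Enzo; Enzo < Fred; Fred < Vera; Vera < Gita; Gita < Esme; Esme < Hana; Hana < Maya; Maya < Yosef; Yosef < Soren; Soren < Udo, each given directly.

Priya < Leo < Enzo < Fred < Vera < Gita < Esme < Hana < Maya < Yosef < Soren < Udo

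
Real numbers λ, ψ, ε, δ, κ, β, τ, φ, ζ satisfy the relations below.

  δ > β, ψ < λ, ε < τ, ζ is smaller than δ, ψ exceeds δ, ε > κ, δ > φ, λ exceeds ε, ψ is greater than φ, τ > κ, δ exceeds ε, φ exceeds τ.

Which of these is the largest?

λ

Chaining downward from λ: directly below it, ε, ψ; then κ, φ, δ; then τ, ζ, β.
That covers every other element, and nothing is given above λ, so λ is the largest.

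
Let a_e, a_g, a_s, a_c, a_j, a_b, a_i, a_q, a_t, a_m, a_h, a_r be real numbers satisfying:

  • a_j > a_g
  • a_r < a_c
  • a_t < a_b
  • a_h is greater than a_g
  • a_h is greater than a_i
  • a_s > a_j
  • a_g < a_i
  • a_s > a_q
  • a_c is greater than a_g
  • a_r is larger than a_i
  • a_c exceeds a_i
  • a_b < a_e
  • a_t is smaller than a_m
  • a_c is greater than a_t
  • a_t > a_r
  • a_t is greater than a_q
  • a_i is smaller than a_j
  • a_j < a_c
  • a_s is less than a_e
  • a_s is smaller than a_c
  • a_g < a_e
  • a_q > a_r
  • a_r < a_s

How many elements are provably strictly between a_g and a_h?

Chaining upward from a_g reaches: a_i, a_j, a_r, a_q, a_t, a_m, a_s, a_b, a_e, a_c.
Chaining downward from a_h reaches: a_i.
Strictly between a_g and a_h are those in both lists: a_i — 1 element.

1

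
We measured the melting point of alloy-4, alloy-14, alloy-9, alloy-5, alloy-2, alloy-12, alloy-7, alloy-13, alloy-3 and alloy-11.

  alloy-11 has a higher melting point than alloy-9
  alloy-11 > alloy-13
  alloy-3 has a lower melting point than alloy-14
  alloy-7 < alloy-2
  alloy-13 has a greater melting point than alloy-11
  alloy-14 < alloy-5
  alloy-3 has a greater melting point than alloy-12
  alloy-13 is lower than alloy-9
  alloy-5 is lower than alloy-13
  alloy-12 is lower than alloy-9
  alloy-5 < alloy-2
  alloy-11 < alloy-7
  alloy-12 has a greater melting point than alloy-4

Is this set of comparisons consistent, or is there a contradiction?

inconsistent

We have alloy-11 < alloy-13 stated directly, yet also alloy-13 < alloy-9 < alloy-11 by chaining the others — so alloy-13 < alloy-11. Contradiction.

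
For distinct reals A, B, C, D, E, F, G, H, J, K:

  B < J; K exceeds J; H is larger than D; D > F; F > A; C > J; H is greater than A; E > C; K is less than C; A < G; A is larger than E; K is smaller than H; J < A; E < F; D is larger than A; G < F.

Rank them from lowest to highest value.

Each adjacent pair is fixed by a given relation: B < J; J < K; K < C; C < E; E < A; A < G; G < F; F < D; D < H. Chaining them end to end gives the full order.

B < J < K < C < E < A < G < F < D < H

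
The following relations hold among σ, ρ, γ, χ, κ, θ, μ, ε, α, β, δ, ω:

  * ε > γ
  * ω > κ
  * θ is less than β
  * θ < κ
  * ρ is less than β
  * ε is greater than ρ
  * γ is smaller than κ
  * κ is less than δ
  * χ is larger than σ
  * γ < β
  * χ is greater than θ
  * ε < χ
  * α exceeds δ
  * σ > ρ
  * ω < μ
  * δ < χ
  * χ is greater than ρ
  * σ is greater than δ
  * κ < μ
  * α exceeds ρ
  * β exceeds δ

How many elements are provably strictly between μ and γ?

2

Chaining upward from γ reaches: κ, ω, δ, ε, β, σ, α, χ.
Chaining downward from μ reaches: θ, κ, ω.
Strictly between γ and μ are those in both lists: κ, ω — 2 elements.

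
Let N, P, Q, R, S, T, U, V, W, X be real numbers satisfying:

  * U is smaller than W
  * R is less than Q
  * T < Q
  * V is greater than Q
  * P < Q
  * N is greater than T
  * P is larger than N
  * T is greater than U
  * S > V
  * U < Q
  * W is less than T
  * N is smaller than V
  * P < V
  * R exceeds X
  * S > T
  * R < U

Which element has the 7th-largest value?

W

Piecing the relations together gives one ordering: X < R < U < W < T < N < P < Q < V < S.
Counting 7 from the largest end gives W.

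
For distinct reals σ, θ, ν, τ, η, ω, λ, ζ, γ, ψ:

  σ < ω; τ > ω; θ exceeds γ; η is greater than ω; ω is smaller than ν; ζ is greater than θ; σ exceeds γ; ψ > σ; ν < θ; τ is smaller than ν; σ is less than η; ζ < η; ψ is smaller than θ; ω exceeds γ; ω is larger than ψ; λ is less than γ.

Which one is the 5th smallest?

ω

Piecing the relations together gives one ordering: λ < γ < σ < ψ < ω < τ < ν < θ < ζ < η.
The 5th smallest is ω.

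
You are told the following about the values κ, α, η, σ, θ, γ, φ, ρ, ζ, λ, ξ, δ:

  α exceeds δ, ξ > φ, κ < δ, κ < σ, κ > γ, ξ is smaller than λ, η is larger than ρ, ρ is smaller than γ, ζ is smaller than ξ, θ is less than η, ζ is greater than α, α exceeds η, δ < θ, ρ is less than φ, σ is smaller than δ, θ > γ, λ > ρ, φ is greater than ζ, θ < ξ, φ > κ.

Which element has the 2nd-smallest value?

γ

Chaining the given pairs: ρ < γ < κ < σ < δ < θ < η < α < ζ < φ < ξ < λ.
The 2nd smallest is γ.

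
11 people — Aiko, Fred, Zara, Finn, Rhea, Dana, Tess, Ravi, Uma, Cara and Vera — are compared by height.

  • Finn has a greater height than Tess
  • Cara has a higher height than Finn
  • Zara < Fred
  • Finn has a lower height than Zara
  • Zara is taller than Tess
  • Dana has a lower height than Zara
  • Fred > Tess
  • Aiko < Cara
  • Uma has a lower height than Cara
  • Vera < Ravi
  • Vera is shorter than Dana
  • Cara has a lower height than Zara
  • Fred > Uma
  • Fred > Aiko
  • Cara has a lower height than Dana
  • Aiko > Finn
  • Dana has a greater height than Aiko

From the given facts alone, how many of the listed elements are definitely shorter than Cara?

From Cara the given relations immediately reach Finn, Aiko, Uma.
From those, Tess — 4 in total.
No other element is forced below Cara by the given relations, so the count is 4.

4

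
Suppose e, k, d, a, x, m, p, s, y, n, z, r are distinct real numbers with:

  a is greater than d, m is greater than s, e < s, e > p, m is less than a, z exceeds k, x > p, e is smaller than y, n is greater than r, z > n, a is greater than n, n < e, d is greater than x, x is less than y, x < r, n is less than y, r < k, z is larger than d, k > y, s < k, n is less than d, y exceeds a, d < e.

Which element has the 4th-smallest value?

Chaining the given pairs: p < x < r < n < d < e < s < m < a < y < k < z.
Counting 4 from the smallest end gives n.

n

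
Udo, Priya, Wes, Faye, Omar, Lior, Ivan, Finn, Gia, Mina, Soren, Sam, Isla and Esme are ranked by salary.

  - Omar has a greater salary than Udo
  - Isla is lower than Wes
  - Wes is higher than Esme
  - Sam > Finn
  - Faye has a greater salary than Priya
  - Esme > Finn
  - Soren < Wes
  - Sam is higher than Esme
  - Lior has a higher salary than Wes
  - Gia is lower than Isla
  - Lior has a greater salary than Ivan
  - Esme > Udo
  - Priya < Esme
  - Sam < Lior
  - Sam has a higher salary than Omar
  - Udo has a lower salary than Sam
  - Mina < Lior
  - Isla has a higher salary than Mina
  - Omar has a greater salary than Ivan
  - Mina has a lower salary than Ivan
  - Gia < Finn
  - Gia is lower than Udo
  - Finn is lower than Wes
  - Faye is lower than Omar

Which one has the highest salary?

Lior

Mina is not greatest since Mina < Isla; Priya is not greatest since Priya < Faye; Faye is not greatest since Faye < Omar; Ivan is not greatest since Ivan < Lior; Gia is not greatest since Gia < Finn; Isla is not greatest since Isla < Wes; Finn is not greatest since Finn < Wes; Udo is not greatest since Udo < Esme; Soren is not greatest since Soren < Wes; Omar is not greatest since Omar < Sam; Esme is not greatest since Esme < Wes; Sam is not greatest since Sam < Lior; Wes is not greatest since Wes < Lior.
Only Lior has nothing above it, so Lior is the highest salary.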